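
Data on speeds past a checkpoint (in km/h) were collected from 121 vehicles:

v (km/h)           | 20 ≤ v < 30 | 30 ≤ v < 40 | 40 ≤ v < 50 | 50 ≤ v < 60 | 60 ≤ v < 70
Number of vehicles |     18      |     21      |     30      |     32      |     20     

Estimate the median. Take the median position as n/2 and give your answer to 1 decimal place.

47.2

Cumulative frequencies: 18, 39, 69, 101, 121
n = 121; position = n/2 = 60.5.
This falls in the class 40 ≤ v < 50: L = 40, F = 39, f = 30, h = 10.
Median ≈ 40 + ((60.5 − 39) / 30) × 10 = 47.1667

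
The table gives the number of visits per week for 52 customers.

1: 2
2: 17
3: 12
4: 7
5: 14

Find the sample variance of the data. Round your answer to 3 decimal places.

Values: 1, 2, 3, 4, 5
n = 52, Σfx = 170, mean = 3.2692
Σfx² = 640
Σf(x − x̄)² = Σfx² − (Σfx)²/n = 640 − 170²/52 = 84.2308
Sample variance = 84.2308 / 51 = 1.6516

1.652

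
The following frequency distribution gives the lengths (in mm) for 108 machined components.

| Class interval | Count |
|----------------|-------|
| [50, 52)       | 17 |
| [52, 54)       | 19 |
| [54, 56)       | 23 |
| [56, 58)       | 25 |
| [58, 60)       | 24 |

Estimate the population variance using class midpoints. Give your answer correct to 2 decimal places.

Midpoints: 51, 53, 55, 57, 59
n = 108, Σfm = 5980, mean = 55.3704
Σfm² = 331932
Σf(m − x̄)² = Σfm² − (Σfm)²/n = 331932 − 5980²/108 = 817.1852
Population variance = 817.1852 / 108 = 7.5665

7.57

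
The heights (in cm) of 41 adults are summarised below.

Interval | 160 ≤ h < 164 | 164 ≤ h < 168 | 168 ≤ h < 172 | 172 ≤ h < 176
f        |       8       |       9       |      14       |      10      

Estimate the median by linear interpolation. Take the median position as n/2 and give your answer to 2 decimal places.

Cumulative frequencies: 8, 17, 31, 41
n = 41; position = n/2 = 20.5.
This falls in the class 168 ≤ h < 172: L = 168, F = 17, f = 14, h = 4.
Median ≈ 168 + ((20.5 − 17) / 14) × 4 = 169.0000

169.00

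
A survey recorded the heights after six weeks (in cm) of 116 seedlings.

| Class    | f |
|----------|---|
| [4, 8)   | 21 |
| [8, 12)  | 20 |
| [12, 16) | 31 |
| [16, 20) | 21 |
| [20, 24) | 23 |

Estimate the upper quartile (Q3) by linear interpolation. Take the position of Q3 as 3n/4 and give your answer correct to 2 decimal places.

Cumulative frequencies: 21, 41, 72, 93, 116
n = 116; position = 3n/4 = 87.
This falls in the class [16, 20): L = 16, F = 72, f = 21, h = 4.
Upper quartile ≈ 16 + ((87 − 72) / 21) × 4 = 18.8571

18.86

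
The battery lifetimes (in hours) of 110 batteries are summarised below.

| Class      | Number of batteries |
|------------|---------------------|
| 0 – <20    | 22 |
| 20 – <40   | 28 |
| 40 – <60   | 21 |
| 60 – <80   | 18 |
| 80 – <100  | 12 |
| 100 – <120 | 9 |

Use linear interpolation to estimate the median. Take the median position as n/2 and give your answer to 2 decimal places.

44.76

Cumulative frequencies: 22, 50, 71, 89, 101, 110
n = 110; position = n/2 = 55.
This falls in the class 40 – <60: L = 40, F = 50, f = 21, h = 20.
Median ≈ 40 + ((55 − 50) / 21) × 20 = 44.7619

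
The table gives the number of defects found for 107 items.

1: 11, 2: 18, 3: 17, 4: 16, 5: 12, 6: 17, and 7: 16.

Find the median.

4

Cumulative frequencies: 11, 29, 46, 62, 74, 91, 107
n = 107, so the median is the value in position (n+1)/2 = 54.
Position 54 falls at value 4.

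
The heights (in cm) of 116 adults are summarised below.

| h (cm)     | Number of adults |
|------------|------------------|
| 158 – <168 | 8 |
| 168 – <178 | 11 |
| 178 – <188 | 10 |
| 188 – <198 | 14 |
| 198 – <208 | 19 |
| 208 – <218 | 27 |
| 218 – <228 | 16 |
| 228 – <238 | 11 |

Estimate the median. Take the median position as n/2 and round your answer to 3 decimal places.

Cumulative frequencies: 8, 19, 29, 43, 62, 89, 105, 116
n = 116; position = n/2 = 58.
This falls in the class 198 – <208: L = 198, F = 43, f = 19, h = 10.
Median ≈ 198 + ((58 − 43) / 19) × 10 = 205.8947

205.895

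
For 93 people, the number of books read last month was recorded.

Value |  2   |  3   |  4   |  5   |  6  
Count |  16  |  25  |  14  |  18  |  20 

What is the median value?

Cumulative frequencies: 16, 41, 55, 73, 93
n = 93, so the median is the value in position (n+1)/2 = 47.
Position 47 falls at value 4.

4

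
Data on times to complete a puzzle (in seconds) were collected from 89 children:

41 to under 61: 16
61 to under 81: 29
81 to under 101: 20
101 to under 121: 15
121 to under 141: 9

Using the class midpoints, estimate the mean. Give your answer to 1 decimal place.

84.7

Midpoints: 51, 71, 91, 111, 131
Σfm = 16×51 + 29×71 + 20×91 + 15×111 + 9×131 = 7539
n = Σf = 89
Mean = 7539 / 89 = 84.7079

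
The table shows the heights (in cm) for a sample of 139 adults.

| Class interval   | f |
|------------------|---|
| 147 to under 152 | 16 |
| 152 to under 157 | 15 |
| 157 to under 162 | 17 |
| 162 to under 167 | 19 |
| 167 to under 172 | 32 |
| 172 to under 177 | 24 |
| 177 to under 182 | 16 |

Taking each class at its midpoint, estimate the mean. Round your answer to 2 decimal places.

Midpoints: 149.5, 154.5, 159.5, 164.5, 169.5, 174.5, 179.5
Σfm = 16×149.5 + 15×154.5 + 17×159.5 + 19×164.5 + 32×169.5 + 24×174.5 + 16×179.5 = 23030.5
n = Σf = 139
Mean = 23030.5 / 139 = 165.6871

165.69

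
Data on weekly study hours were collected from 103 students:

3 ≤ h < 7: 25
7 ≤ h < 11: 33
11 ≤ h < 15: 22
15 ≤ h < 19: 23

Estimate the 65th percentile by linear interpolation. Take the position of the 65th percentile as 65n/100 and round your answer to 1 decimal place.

Cumulative frequencies: 25, 58, 80, 103
n = 103; position = 65n/100 = 66.95.
This falls in the class 11 ≤ h < 15: L = 11, F = 58, f = 22, h = 4.
65th percentile ≈ 11 + ((66.95 − 58) / 22) × 4 = 12.6273

12.6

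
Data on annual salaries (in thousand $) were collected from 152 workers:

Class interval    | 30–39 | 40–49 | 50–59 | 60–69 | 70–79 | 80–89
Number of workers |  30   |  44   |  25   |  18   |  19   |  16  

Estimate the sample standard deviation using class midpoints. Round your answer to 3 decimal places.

Midpoints: 34.5, 44.5, 54.5, 64.5, 74.5, 84.5
n = 152, Σfm = 8284, mean = 54.5000
Σfm² = 491678
Σf(m − x̄)² = Σfm² − (Σfm)²/n = 491678 − 8284²/152 = 40200.0000
Sample variance = 40200.0000 / 151 = 266.2252
Standard deviation = √266.2252 = 16.3164

16.316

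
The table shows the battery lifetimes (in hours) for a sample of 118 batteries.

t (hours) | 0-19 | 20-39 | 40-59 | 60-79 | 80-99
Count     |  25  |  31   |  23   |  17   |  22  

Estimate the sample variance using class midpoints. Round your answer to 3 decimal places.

Midpoints: 9.5, 29.5, 49.5, 69.5, 89.5
n = 118, Σfm = 5441, mean = 46.1102
Σfm² = 343929.5
Σf(m − x̄)² = Σfm² − (Σfm)²/n = 343929.5 − 5441²/118 = 93044.0678
Sample variance = 93044.0678 / 117 = 795.2484

795.248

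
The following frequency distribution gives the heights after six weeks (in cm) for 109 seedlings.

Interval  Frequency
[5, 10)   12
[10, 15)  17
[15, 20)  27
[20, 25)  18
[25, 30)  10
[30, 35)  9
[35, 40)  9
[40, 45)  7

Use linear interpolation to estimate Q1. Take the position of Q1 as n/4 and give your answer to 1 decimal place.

Cumulative frequencies: 12, 29, 56, 74, 84, 93, 102, 109
n = 109; position = n/4 = 27.25.
This falls in the class [10, 15): L = 10, F = 12, f = 17, h = 5.
Lower quartile ≈ 10 + ((27.25 − 12) / 17) × 5 = 14.4853

14.5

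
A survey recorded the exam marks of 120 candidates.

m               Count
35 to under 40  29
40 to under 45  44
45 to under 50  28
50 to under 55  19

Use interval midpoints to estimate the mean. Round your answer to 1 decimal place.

Midpoints: 37.5, 42.5, 47.5, 52.5
Σfm = 29×37.5 + 44×42.5 + 28×47.5 + 19×52.5 = 5285
n = Σf = 120
Mean = 5285 / 120 = 44.0417

44.0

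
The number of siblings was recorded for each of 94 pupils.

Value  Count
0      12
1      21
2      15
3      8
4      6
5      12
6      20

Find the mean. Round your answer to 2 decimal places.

Values: 0, 1, 2, 3, 4, 5, 6
Σfx = 12×0 + 21×1 + 15×2 + 8×3 + 6×4 + 12×5 + 20×6 = 279
n = Σf = 94
Mean = 279 / 94 = 2.9681

2.97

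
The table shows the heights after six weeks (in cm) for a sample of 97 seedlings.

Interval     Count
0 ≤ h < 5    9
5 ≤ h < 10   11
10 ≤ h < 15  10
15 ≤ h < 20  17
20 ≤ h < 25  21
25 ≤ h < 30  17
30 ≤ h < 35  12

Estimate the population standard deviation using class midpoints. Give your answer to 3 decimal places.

Midpoints: 2.5, 7.5, 12.5, 17.5, 22.5, 27.5, 32.5
n = 97, Σfm = 1857.5, mean = 19.1495
Σfm² = 43606.25
Σf(m − x̄)² = Σfm² − (Σfm)²/n = 43606.25 − 1857.5²/97 = 8036.0825
Population variance = 8036.0825 / 97 = 82.8462
Standard deviation = √82.8462 = 9.1020

9.102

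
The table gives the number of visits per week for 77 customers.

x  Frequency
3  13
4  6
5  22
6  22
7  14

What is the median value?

5

Cumulative frequencies: 13, 19, 41, 63, 77
n = 77, so the median is the value in position (n+1)/2 = 39.
Position 39 falls at value 5.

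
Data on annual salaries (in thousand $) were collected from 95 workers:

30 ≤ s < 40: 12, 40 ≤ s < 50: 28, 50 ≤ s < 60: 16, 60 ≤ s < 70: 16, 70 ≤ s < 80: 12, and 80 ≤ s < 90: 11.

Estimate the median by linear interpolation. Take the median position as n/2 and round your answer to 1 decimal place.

54.7

Cumulative frequencies: 12, 40, 56, 72, 84, 95
n = 95; position = n/2 = 47.5.
This falls in the class 50 ≤ s < 60: L = 50, F = 40, f = 16, h = 10.
Median ≈ 50 + ((47.5 − 40) / 16) × 10 = 54.6875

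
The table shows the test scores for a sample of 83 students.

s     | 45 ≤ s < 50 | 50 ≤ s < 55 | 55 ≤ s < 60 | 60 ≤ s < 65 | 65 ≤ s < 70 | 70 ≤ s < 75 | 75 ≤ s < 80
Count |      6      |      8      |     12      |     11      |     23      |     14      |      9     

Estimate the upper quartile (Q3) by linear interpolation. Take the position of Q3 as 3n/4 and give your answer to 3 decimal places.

Cumulative frequencies: 6, 14, 26, 37, 60, 74, 83
n = 83; position = 3n/4 = 62.25.
This falls in the class 70 ≤ s < 75: L = 70, F = 60, f = 14, h = 5.
Upper quartile ≈ 70 + ((62.25 − 60) / 14) × 5 = 70.8036

70.804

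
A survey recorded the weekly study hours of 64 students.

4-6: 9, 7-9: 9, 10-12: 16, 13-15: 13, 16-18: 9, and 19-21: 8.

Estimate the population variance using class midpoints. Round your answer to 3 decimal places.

Midpoints: 5, 8, 11, 14, 17, 20
n = 64, Σfm = 788, mean = 12.3125
Σfm² = 11086
Σf(m − x̄)² = Σfm² − (Σfm)²/n = 11086 − 788²/64 = 1383.7500
Population variance = 1383.7500 / 64 = 21.6211

21.621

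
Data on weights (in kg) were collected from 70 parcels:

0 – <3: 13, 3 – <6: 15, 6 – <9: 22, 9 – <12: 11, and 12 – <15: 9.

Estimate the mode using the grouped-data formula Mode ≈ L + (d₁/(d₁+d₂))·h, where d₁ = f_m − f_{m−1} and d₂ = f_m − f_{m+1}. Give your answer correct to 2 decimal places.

7.17

Modal class: 6 – <9 (highest frequency 22).
d₁ = 22 − 15 = 7, d₂ = 22 − 11 = 11
Mode ≈ 6 + (7/(7+11)) × 3 = 6 + 1.1667 = 7.1667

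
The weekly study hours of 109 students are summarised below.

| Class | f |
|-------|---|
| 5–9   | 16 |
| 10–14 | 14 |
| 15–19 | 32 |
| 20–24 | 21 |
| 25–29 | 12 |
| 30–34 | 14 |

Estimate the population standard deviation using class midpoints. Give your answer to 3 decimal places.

Midpoints: 7, 12, 17, 22, 27, 32
n = 109, Σfm = 2058, mean = 18.8807
Σfm² = 45296
Σf(m − x̄)² = Σfm² − (Σfm)²/n = 45296 − 2058²/109 = 6439.4495
Population variance = 6439.4495 / 109 = 59.0775
Standard deviation = √59.0775 = 7.6862

7.686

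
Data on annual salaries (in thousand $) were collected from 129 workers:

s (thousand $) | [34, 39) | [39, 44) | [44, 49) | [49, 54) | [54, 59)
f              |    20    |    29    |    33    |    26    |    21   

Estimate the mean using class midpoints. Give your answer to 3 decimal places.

46.461

Midpoints: 36.5, 41.5, 46.5, 51.5, 56.5
Σfm = 20×36.5 + 29×41.5 + 33×46.5 + 26×51.5 + 21×56.5 = 5993.5
n = Σf = 129
Mean = 5993.5 / 129 = 46.4612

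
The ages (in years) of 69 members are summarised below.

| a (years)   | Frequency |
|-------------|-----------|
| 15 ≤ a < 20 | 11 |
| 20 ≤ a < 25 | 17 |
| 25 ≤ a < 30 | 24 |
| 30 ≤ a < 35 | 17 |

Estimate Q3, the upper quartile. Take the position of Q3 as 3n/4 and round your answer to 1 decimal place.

Cumulative frequencies: 11, 28, 52, 69
n = 69; position = 3n/4 = 51.75.
This falls in the class 25 ≤ a < 30: L = 25, F = 28, f = 24, h = 5.
Upper quartile ≈ 25 + ((51.75 − 28) / 24) × 5 = 29.9479

29.9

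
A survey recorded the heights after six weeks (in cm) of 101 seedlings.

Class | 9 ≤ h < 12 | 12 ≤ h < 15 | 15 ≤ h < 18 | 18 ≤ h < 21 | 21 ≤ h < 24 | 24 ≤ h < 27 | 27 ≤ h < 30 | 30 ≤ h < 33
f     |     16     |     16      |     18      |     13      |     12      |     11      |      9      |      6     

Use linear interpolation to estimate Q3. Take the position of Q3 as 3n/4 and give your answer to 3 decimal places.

24.205

Cumulative frequencies: 16, 32, 50, 63, 75, 86, 95, 101
n = 101; position = 3n/4 = 75.75.
This falls in the class 24 ≤ h < 27: L = 24, F = 75, f = 11, h = 3.
Upper quartile ≈ 24 + ((75.75 − 75) / 11) × 3 = 24.2045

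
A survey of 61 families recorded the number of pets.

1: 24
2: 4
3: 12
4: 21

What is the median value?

3

Cumulative frequencies: 24, 28, 40, 61
n = 61, so the median is the value in position (n+1)/2 = 31.
Position 31 falls at value 3.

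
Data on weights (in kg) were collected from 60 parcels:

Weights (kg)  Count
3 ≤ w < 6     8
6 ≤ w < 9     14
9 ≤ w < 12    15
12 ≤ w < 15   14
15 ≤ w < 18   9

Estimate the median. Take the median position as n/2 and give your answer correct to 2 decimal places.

10.60

Cumulative frequencies: 8, 22, 37, 51, 60
n = 60; position = n/2 = 30.
This falls in the class 9 ≤ w < 12: L = 9, F = 22, f = 15, h = 3.
Median ≈ 9 + ((30 − 22) / 15) × 3 = 10.6000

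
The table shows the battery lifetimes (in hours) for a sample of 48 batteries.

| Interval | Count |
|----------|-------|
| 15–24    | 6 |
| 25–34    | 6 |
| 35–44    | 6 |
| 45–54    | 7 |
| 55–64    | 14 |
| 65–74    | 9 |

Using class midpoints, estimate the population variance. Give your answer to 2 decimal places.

278.47

Midpoints: 19.5, 29.5, 39.5, 49.5, 59.5, 69.5
n = 48, Σfm = 2336, mean = 48.6667
Σfm² = 127052
Σf(m − x̄)² = Σfm² − (Σfm)²/n = 127052 − 2336²/48 = 13366.6667
Population variance = 13366.6667 / 48 = 278.4722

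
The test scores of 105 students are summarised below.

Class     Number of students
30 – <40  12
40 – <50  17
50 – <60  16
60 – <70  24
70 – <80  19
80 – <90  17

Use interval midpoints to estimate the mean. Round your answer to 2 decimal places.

Midpoints: 35, 45, 55, 65, 75, 85
Σfm = 12×35 + 17×45 + 16×55 + 24×65 + 19×75 + 17×85 = 6495
n = Σf = 105
Mean = 6495 / 105 = 61.8571

61.86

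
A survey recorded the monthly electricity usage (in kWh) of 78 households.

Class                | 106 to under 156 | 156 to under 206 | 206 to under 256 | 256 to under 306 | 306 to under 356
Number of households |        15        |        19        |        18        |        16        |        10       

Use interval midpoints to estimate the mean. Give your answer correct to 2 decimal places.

222.67

Midpoints: 131, 181, 231, 281, 331
Σfm = 15×131 + 19×181 + 18×231 + 16×281 + 10×331 = 17368
n = Σf = 78
Mean = 17368 / 78 = 222.6667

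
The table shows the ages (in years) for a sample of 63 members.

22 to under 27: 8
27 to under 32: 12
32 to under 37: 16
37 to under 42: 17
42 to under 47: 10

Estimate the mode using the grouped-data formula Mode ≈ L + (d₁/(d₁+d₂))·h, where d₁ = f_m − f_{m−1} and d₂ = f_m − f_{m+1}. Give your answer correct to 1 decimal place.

37.6

Modal class: 37 to under 42 (highest frequency 17).
d₁ = 17 − 16 = 1, d₂ = 17 − 10 = 7
Mode ≈ 37 + (1/(1+7)) × 5 = 37 + 0.6250 = 37.6250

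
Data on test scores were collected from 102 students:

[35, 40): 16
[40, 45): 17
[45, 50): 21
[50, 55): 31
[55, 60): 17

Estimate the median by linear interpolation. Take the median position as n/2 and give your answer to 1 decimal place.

Cumulative frequencies: 16, 33, 54, 85, 102
n = 102; position = n/2 = 51.
This falls in the class [45, 50): L = 45, F = 33, f = 21, h = 5.
Median ≈ 45 + ((51 − 33) / 21) × 5 = 49.2857

49.3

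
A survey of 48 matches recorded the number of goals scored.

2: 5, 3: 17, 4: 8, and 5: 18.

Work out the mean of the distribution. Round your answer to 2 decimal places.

3.81

Values: 2, 3, 4, 5
Σfx = 5×2 + 17×3 + 8×4 + 18×5 = 183
n = Σf = 48
Mean = 183 / 48 = 3.8125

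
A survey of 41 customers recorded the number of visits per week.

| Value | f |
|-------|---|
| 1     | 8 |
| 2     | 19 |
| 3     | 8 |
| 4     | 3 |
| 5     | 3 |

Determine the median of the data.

2

Cumulative frequencies: 8, 27, 35, 38, 41
n = 41, so the median is the value in position (n+1)/2 = 21.
Position 21 falls at value 2.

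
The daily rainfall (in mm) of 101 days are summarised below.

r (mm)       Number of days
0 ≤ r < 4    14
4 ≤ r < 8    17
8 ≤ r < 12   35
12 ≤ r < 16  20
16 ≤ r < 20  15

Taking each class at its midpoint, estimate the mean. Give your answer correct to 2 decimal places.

Midpoints: 2, 6, 10, 14, 18
Σfm = 14×2 + 17×6 + 35×10 + 20×14 + 15×18 = 1030
n = Σf = 101
Mean = 1030 / 101 = 10.1980

10.20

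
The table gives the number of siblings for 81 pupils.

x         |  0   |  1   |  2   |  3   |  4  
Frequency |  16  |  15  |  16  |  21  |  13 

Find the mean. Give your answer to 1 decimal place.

2.0

Values: 0, 1, 2, 3, 4
Σfx = 16×0 + 15×1 + 16×2 + 21×3 + 13×4 = 162
n = Σf = 81
Mean = 162 / 81 = 2.0000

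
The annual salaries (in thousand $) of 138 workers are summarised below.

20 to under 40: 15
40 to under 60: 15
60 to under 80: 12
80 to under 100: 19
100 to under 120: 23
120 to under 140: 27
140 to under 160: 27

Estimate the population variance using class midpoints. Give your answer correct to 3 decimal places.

1578.177

Midpoints: 30, 50, 70, 90, 110, 130, 150
n = 138, Σfm = 13840, mean = 100.2899
Σfm² = 1605800
Σf(m − x̄)² = Σfm² − (Σfm)²/n = 1605800 − 13840²/138 = 217788.4058
Population variance = 217788.4058 / 138 = 1578.1769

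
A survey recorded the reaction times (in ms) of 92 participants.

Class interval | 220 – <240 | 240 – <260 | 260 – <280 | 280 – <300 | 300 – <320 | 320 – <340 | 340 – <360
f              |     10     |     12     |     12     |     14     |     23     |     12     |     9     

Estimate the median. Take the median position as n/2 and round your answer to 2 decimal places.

297.14

Cumulative frequencies: 10, 22, 34, 48, 71, 83, 92
n = 92; position = n/2 = 46.
This falls in the class 280 – <300: L = 280, F = 34, f = 14, h = 20.
Median ≈ 280 + ((46 − 34) / 14) × 20 = 297.1429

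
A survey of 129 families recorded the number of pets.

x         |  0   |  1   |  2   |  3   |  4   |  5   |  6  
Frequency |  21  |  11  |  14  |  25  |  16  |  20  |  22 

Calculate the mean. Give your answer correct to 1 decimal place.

3.2

Values: 0, 1, 2, 3, 4, 5, 6
Σfx = 21×0 + 11×1 + 14×2 + 25×3 + 16×4 + 20×5 + 22×6 = 410
n = Σf = 129
Mean = 410 / 129 = 3.1783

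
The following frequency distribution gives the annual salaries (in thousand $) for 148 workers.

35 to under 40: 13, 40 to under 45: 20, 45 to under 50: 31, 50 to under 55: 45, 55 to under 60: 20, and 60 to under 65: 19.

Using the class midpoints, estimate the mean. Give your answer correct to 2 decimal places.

Midpoints: 37.5, 42.5, 47.5, 52.5, 57.5, 62.5
Σfm = 13×37.5 + 20×42.5 + 31×47.5 + 45×52.5 + 20×57.5 + 19×62.5 = 7510
n = Σf = 148
Mean = 7510 / 148 = 50.7432

50.74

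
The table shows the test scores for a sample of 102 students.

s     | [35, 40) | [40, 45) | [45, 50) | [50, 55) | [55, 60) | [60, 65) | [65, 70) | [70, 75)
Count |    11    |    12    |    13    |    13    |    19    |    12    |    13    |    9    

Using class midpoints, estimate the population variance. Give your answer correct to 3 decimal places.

Midpoints: 37.5, 42.5, 47.5, 52.5, 57.5, 62.5, 67.5, 72.5
n = 102, Σfm = 5595, mean = 54.8529
Σfm² = 318537.5
Σf(m − x̄)² = Σfm² − (Σfm)²/n = 318537.5 − 5595²/102 = 11635.2941
Population variance = 11635.2941 / 102 = 114.0715

114.072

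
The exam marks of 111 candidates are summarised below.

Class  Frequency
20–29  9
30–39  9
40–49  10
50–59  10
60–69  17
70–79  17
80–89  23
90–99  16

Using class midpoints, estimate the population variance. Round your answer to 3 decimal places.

473.046

Midpoints: 24.5, 34.5, 44.5, 54.5, 64.5, 74.5, 84.5, 94.5
n = 111, Σfm = 7339.5, mean = 66.1216
Σfm² = 537807.75
Σf(m − x̄)² = Σfm² − (Σfm)²/n = 537807.75 − 7339.5²/111 = 52508.1081
Population variance = 52508.1081 / 111 = 473.0460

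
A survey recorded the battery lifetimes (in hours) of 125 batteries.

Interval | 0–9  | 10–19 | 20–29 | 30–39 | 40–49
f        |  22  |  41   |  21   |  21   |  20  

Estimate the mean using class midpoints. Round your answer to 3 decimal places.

22.580

Midpoints: 4.5, 14.5, 24.5, 34.5, 44.5
Σfm = 22×4.5 + 41×14.5 + 21×24.5 + 21×34.5 + 20×44.5 = 2822.5
n = Σf = 125
Mean = 2822.5 / 125 = 22.5800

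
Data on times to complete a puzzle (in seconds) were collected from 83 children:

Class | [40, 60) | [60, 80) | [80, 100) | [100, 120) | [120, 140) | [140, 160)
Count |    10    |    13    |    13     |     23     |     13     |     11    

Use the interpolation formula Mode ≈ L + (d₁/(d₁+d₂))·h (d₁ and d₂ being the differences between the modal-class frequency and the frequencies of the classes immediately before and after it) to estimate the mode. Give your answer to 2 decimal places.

110.00

Modal class: [100, 120) (highest frequency 23).
d₁ = 23 − 13 = 10, d₂ = 23 − 13 = 10
Mode ≈ 100 + (10/(10+10)) × 20 = 100 + 10.0000 = 110.0000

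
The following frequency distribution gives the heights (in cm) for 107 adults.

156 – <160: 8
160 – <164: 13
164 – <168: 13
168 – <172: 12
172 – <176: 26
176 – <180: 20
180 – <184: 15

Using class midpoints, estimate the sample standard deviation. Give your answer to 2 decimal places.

7.34

Midpoints: 158, 162, 166, 170, 174, 178, 182
n = 107, Σfm = 18382, mean = 171.7944
Σfm² = 3163628
Σf(m − x̄)² = Σfm² − (Σfm)²/n = 3163628 − 18382²/107 = 5703.4766
Sample variance = 5703.4766 / 106 = 53.8064
Standard deviation = √53.8064 = 7.3353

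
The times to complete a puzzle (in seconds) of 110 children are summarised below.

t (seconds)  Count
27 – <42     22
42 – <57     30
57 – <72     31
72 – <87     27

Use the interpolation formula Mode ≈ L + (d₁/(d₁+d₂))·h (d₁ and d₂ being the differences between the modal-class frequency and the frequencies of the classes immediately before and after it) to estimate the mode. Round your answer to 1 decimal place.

60.0

Modal class: 57 – <72 (highest frequency 31).
d₁ = 31 − 30 = 1, d₂ = 31 − 27 = 4
Mode ≈ 57 + (1/(1+4)) × 15 = 57 + 3.0000 = 60.0000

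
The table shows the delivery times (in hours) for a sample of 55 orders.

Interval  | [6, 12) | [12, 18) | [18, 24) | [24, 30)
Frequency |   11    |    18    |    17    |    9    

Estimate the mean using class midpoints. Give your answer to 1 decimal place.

17.6

Midpoints: 9, 15, 21, 27
Σfm = 11×9 + 18×15 + 17×21 + 9×27 = 969
n = Σf = 55
Mean = 969 / 55 = 17.6182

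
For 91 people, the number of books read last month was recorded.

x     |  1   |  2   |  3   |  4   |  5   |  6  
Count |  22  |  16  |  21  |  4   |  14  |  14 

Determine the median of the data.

Cumulative frequencies: 22, 38, 59, 63, 77, 91
n = 91, so the median is the value in position (n+1)/2 = 46.
Position 46 falls at value 3.

3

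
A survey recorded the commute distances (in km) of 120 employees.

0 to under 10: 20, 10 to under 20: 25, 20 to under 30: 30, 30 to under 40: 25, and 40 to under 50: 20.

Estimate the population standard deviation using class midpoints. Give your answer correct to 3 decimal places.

Midpoints: 5, 15, 25, 35, 45
n = 120, Σfm = 3000, mean = 25.0000
Σfm² = 96000
Σf(m − x̄)² = Σfm² − (Σfm)²/n = 96000 − 3000²/120 = 21000.0000
Population variance = 21000.0000 / 120 = 175.0000
Standard deviation = √175.0000 = 13.2288

13.229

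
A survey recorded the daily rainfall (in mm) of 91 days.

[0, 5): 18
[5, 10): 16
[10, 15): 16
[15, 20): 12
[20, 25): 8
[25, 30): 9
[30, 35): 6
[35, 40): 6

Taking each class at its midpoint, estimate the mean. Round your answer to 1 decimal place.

15.6

Midpoints: 2.5, 7.5, 12.5, 17.5, 22.5, 27.5, 32.5, 37.5
Σfm = 18×2.5 + 16×7.5 + 16×12.5 + 12×17.5 + 8×22.5 + 9×27.5 + 6×32.5 + 6×37.5 = 1422.5
n = Σf = 91
Mean = 1422.5 / 91 = 15.6319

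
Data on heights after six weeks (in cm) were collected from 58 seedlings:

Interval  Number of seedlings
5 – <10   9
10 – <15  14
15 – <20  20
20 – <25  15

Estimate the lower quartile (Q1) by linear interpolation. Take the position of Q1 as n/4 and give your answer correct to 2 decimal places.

Cumulative frequencies: 9, 23, 43, 58
n = 58; position = n/4 = 14.5.
This falls in the class 10 – <15: L = 10, F = 9, f = 14, h = 5.
Lower quartile ≈ 10 + ((14.5 − 9) / 14) × 5 = 11.9643

11.96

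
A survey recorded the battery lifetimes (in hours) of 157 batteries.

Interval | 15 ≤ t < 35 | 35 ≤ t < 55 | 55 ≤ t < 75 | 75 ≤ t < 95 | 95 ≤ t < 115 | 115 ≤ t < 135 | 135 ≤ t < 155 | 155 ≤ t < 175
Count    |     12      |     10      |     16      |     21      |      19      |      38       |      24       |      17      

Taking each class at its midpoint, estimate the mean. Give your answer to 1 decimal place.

Midpoints: 25, 45, 65, 85, 105, 125, 145, 165
Σfm = 12×25 + 10×45 + 16×65 + 21×85 + 19×105 + 38×125 + 24×145 + 17×165 = 16605
n = Σf = 157
Mean = 16605 / 157 = 105.7643

105.8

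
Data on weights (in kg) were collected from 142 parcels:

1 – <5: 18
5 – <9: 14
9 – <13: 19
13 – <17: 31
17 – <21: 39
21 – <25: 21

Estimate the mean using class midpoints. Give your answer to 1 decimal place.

Midpoints: 3, 7, 11, 15, 19, 23
Σfm = 18×3 + 14×7 + 19×11 + 31×15 + 39×19 + 21×23 = 2050
n = Σf = 142
Mean = 2050 / 142 = 14.4366

14.4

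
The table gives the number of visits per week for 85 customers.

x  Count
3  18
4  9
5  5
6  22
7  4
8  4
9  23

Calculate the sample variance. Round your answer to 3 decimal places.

5.117

Values: 3, 4, 5, 6, 7, 8, 9
n = 85, Σfx = 514, mean = 6.0471
Σfx² = 3538
Σf(x − x̄)² = Σfx² − (Σfx)²/n = 3538 − 514²/85 = 429.8118
Sample variance = 429.8118 / 84 = 5.1168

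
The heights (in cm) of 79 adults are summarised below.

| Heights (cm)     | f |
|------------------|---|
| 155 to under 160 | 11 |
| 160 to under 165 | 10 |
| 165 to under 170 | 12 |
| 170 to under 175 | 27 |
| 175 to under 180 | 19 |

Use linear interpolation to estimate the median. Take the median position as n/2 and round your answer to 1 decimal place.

Cumulative frequencies: 11, 21, 33, 60, 79
n = 79; position = n/2 = 39.5.
This falls in the class 170 to under 175: L = 170, F = 33, f = 27, h = 5.
Median ≈ 170 + ((39.5 − 33) / 27) × 5 = 171.2037

171.2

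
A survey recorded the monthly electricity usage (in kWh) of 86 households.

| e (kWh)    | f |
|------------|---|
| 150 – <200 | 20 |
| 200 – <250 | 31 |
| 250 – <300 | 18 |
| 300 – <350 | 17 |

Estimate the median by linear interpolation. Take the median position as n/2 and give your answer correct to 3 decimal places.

Cumulative frequencies: 20, 51, 69, 86
n = 86; position = n/2 = 43.
This falls in the class 200 – <250: L = 200, F = 20, f = 31, h = 50.
Median ≈ 200 + ((43 − 20) / 31) × 50 = 237.0968

237.097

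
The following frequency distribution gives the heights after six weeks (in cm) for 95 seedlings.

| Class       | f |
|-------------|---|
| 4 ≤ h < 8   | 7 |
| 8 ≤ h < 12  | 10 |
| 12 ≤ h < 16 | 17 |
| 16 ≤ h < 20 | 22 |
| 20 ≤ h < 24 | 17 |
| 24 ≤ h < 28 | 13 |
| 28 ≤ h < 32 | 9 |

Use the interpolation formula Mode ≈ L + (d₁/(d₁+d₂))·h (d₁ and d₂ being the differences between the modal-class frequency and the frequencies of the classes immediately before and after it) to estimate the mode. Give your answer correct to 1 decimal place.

18.0

Modal class: 16 ≤ h < 20 (highest frequency 22).
d₁ = 22 − 17 = 5, d₂ = 22 − 17 = 5
Mode ≈ 16 + (5/(5+5)) × 4 = 16 + 2.0000 = 18.0000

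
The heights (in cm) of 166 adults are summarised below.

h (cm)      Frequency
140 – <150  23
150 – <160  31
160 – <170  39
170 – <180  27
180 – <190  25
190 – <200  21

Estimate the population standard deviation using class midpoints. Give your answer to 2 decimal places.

Midpoints: 145, 155, 165, 175, 185, 195
n = 166, Σfm = 28020, mean = 168.7952
Σfm² = 4771150
Σf(m − x̄)² = Σfm² − (Σfm)²/n = 4771150 − 28020²/166 = 41509.0361
Population variance = 41509.0361 / 166 = 250.0544
Standard deviation = √250.0544 = 15.8131

15.81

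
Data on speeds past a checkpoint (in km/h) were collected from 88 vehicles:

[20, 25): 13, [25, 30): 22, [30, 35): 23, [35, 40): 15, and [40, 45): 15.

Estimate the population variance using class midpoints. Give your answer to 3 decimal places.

Midpoints: 22.5, 27.5, 32.5, 37.5, 42.5
n = 88, Σfm = 2845, mean = 32.3295
Σfm² = 95700
Σf(m − x̄)² = Σfm² − (Σfm)²/n = 95700 − 2845²/88 = 3722.4432
Population variance = 3722.4432 / 88 = 42.3005

42.300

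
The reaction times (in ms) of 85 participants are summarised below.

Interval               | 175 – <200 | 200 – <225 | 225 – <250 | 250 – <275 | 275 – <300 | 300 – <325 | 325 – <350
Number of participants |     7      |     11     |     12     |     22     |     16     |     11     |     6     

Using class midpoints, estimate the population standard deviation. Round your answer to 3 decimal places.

Midpoints: 187.5, 212.5, 237.5, 262.5, 287.5, 312.5, 337.5
n = 85, Σfm = 22337.5, mean = 262.7941
Σfm² = 6015781.25
Σf(m − x̄)² = Σfm² − (Σfm)²/n = 6015781.25 − 22337.5²/85 = 145617.6471
Population variance = 145617.6471 / 85 = 1713.1488
Standard deviation = √1713.1488 = 41.3902

41.390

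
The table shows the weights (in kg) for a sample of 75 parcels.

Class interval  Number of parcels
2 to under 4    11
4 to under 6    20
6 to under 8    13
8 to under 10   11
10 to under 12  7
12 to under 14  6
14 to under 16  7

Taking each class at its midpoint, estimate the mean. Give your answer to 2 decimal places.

Midpoints: 3, 5, 7, 9, 11, 13, 15
Σfm = 11×3 + 20×5 + 13×7 + 11×9 + 7×11 + 6×13 + 7×15 = 583
n = Σf = 75
Mean = 583 / 75 = 7.7733

7.77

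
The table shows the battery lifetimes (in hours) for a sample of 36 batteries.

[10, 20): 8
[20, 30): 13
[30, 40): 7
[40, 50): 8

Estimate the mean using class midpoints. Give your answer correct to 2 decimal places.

29.17

Midpoints: 15, 25, 35, 45
Σfm = 8×15 + 13×25 + 7×35 + 8×45 = 1050
n = Σf = 36
Mean = 1050 / 36 = 29.1667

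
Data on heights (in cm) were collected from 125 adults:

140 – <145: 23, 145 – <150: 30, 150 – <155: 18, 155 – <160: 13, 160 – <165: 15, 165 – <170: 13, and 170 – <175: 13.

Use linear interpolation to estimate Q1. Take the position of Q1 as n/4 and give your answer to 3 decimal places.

Cumulative frequencies: 23, 53, 71, 84, 99, 112, 125
n = 125; position = n/4 = 31.25.
This falls in the class 145 – <150: L = 145, F = 23, f = 30, h = 5.
Lower quartile ≈ 145 + ((31.25 − 23) / 30) × 5 = 146.3750

146.375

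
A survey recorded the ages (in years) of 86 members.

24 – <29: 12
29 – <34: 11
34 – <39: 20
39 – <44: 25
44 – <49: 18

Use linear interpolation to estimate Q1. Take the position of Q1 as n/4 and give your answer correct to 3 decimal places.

Cumulative frequencies: 12, 23, 43, 68, 86
n = 86; position = n/4 = 21.5.
This falls in the class 29 – <34: L = 29, F = 12, f = 11, h = 5.
Lower quartile ≈ 29 + ((21.5 − 12) / 11) × 5 = 33.3182

33.318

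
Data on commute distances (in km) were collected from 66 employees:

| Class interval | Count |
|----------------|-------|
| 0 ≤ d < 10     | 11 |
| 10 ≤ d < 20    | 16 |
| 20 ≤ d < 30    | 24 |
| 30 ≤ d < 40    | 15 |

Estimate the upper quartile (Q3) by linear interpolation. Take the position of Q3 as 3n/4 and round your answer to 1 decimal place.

Cumulative frequencies: 11, 27, 51, 66
n = 66; position = 3n/4 = 49.5.
This falls in the class 20 ≤ d < 30: L = 20, F = 27, f = 24, h = 10.
Upper quartile ≈ 20 + ((49.5 − 27) / 24) × 10 = 29.3750

29.4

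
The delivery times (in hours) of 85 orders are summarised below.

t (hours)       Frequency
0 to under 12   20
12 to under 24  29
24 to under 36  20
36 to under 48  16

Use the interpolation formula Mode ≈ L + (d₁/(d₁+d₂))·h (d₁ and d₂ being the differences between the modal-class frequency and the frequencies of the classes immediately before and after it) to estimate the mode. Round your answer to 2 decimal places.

Modal class: 12 to under 24 (highest frequency 29).
d₁ = 29 − 20 = 9, d₂ = 29 − 20 = 9
Mode ≈ 12 + (9/(9+9)) × 12 = 12 + 6.0000 = 18.0000

18.00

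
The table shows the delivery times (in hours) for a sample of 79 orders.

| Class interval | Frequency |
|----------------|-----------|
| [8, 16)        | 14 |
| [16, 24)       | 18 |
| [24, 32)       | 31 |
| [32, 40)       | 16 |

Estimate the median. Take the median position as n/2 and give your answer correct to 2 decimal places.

25.94

Cumulative frequencies: 14, 32, 63, 79
n = 79; position = n/2 = 39.5.
This falls in the class [24, 32): L = 24, F = 32, f = 31, h = 8.
Median ≈ 24 + ((39.5 − 32) / 31) × 8 = 25.9355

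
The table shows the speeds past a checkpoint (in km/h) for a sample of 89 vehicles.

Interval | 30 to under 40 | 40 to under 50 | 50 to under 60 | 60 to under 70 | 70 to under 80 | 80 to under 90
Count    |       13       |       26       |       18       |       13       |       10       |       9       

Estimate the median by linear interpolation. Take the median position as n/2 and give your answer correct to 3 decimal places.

53.056

Cumulative frequencies: 13, 39, 57, 70, 80, 89
n = 89; position = n/2 = 44.5.
This falls in the class 50 to under 60: L = 50, F = 39, f = 18, h = 10.
Median ≈ 50 + ((44.5 − 39) / 18) × 10 = 53.0556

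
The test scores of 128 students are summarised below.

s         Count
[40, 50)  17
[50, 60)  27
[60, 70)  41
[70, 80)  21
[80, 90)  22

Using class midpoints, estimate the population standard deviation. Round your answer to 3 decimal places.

Midpoints: 45, 55, 65, 75, 85
n = 128, Σfm = 8360, mean = 65.3125
Σfm² = 566400
Σf(m − x̄)² = Σfm² − (Σfm)²/n = 566400 − 8360²/128 = 20387.5000
Population variance = 20387.5000 / 128 = 159.2773
Standard deviation = √159.2773 = 12.6205

12.621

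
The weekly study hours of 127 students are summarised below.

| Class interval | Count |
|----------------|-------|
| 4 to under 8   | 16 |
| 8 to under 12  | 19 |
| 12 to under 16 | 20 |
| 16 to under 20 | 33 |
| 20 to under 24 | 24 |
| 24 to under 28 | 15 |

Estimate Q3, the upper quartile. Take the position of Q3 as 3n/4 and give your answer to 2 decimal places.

21.21

Cumulative frequencies: 16, 35, 55, 88, 112, 127
n = 127; position = 3n/4 = 95.25.
This falls in the class 20 to under 24: L = 20, F = 88, f = 24, h = 4.
Upper quartile ≈ 20 + ((95.25 − 88) / 24) × 4 = 21.2083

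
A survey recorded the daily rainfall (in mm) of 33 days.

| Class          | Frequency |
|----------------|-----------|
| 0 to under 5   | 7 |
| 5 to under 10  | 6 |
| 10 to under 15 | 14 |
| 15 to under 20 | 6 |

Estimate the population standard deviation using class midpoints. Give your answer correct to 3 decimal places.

Midpoints: 2.5, 7.5, 12.5, 17.5
n = 33, Σfm = 342.5, mean = 10.3788
Σfm² = 4406.25
Σf(m − x̄)² = Σfm² − (Σfm)²/n = 4406.25 − 342.5²/33 = 851.5152
Population variance = 851.5152 / 33 = 25.8035
Standard deviation = √25.8035 = 5.0797

5.080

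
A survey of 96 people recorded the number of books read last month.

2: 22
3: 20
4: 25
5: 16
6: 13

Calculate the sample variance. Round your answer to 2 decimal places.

Values: 2, 3, 4, 5, 6
n = 96, Σfx = 362, mean = 3.7708
Σfx² = 1536
Σf(x − x̄)² = Σfx² − (Σfx)²/n = 1536 − 362²/96 = 170.9583
Sample variance = 170.9583 / 95 = 1.7996

1.80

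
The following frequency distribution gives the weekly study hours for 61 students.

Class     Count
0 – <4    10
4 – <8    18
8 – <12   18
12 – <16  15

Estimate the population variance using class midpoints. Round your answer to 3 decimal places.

16.873

Midpoints: 2, 6, 10, 14
n = 61, Σfm = 518, mean = 8.4918
Σfm² = 5428
Σf(m − x̄)² = Σfm² − (Σfm)²/n = 5428 − 518²/61 = 1029.2459
Population variance = 1029.2459 / 61 = 16.8729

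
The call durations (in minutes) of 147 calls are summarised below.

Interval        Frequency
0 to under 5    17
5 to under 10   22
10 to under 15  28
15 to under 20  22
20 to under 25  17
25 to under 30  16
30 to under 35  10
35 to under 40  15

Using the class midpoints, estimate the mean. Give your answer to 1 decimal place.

Midpoints: 2.5, 7.5, 12.5, 17.5, 22.5, 27.5, 32.5, 37.5
Σfm = 17×2.5 + 22×7.5 + 28×12.5 + 22×17.5 + 17×22.5 + 16×27.5 + 10×32.5 + 15×37.5 = 2652.5
n = Σf = 147
Mean = 2652.5 / 147 = 18.0442

18.0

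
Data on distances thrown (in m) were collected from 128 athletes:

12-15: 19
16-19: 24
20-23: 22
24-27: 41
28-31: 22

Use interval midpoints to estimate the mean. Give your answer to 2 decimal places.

Midpoints: 13.5, 17.5, 21.5, 25.5, 29.5
Σfm = 19×13.5 + 24×17.5 + 22×21.5 + 41×25.5 + 22×29.5 = 2844
n = Σf = 128
Mean = 2844 / 128 = 22.2188

22.22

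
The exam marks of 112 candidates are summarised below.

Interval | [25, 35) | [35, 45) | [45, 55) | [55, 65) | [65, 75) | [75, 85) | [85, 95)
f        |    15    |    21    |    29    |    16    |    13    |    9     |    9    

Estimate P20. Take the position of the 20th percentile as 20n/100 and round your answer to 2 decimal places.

38.52

Cumulative frequencies: 15, 36, 65, 81, 94, 103, 112
n = 112; position = 20n/100 = 22.4.
This falls in the class [35, 45): L = 35, F = 15, f = 21, h = 10.
20th percentile ≈ 35 + ((22.4 − 15) / 21) × 10 = 38.5238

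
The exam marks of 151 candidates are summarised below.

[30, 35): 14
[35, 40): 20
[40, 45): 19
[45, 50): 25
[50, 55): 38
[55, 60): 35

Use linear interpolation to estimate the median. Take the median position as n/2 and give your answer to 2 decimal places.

Cumulative frequencies: 14, 34, 53, 78, 116, 151
n = 151; position = n/2 = 75.5.
This falls in the class [45, 50): L = 45, F = 53, f = 25, h = 5.
Median ≈ 45 + ((75.5 − 53) / 25) × 5 = 49.5000

49.50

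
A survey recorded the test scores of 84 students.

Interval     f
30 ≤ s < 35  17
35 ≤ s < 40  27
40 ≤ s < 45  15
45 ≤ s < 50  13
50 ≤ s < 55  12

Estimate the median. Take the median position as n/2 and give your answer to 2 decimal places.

39.63

Cumulative frequencies: 17, 44, 59, 72, 84
n = 84; position = n/2 = 42.
This falls in the class 35 ≤ s < 40: L = 35, F = 17, f = 27, h = 5.
Median ≈ 35 + ((42 − 17) / 27) × 5 = 39.6296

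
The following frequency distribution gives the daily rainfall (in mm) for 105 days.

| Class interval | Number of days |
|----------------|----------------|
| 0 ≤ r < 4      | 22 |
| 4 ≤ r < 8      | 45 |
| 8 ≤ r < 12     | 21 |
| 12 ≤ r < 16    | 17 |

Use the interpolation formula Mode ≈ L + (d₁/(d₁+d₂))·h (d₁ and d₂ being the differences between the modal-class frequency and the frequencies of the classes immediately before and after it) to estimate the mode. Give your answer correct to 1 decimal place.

Modal class: 4 ≤ r < 8 (highest frequency 45).
d₁ = 45 − 22 = 23, d₂ = 45 − 21 = 24
Mode ≈ 4 + (23/(23+24)) × 4 = 4 + 1.9574 = 5.9574

6.0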